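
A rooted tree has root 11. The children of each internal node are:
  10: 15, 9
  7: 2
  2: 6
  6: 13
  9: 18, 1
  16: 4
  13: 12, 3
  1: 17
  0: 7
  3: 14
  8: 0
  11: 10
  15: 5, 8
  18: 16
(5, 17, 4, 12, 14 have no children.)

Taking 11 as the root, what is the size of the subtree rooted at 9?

The subtree rooted at 9 contains: 9, 1, 18, 17, 16, 4 — 6 nodes.

6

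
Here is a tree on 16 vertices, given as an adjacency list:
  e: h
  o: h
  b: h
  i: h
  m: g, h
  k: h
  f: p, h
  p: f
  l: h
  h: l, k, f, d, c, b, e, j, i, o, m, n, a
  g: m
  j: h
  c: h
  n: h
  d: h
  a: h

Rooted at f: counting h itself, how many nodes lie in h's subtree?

Descendants of h (including itself): h, o, e, n, b, m, k, c, i, j, a, l, d, g. That's 14.

14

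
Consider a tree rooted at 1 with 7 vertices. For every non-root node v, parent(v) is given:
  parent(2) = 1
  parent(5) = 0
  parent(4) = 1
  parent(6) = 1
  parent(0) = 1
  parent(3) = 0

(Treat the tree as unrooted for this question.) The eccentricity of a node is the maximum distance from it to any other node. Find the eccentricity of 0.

The node farthest from 0 is 4 (2, 6 also at distance 2), via 0 – 1 – 4 — 2 edges.

2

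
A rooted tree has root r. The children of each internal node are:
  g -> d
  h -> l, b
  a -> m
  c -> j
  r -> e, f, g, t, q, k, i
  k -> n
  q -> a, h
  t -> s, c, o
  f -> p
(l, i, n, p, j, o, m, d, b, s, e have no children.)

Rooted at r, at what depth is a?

r–q–a — 2 edges.

2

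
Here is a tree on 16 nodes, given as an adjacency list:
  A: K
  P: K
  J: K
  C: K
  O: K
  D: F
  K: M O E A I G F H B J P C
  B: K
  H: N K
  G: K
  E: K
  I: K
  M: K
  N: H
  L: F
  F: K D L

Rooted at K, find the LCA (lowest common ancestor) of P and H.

K

Ancestors of P (toward the root): P, K.
Ancestors of H: H, K.
The deepest node appearing in both lists is K.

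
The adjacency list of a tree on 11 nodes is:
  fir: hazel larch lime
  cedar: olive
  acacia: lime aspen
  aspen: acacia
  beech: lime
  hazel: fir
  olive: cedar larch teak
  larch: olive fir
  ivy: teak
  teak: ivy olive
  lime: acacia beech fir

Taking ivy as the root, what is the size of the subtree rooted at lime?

The subtree rooted at lime contains: lime, acacia, beech, aspen — 4 nodes.

4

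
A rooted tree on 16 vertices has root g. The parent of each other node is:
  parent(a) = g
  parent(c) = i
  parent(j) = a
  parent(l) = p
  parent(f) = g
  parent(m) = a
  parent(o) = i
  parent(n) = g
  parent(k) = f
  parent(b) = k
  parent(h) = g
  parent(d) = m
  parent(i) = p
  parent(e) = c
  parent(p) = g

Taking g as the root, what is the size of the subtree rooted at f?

3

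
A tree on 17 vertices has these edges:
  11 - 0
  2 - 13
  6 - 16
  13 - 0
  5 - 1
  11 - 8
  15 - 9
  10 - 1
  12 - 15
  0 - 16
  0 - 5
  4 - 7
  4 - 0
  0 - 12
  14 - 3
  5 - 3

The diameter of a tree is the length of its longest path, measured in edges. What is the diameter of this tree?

6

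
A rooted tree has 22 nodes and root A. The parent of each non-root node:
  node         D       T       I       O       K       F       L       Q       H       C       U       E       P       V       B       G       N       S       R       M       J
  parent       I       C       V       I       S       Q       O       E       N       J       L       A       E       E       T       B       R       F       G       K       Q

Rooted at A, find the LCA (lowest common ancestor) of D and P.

Ancestors of D (toward the root): D, I, V, E, A.
Ancestors of P: P, E, A.
The deepest node appearing in both lists is E.

E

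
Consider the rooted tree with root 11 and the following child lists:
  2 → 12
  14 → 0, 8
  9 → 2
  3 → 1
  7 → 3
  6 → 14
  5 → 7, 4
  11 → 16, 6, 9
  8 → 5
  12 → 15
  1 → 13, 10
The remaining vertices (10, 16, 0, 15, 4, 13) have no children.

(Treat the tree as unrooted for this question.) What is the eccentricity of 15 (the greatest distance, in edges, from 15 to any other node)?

Distances from 15 peak at 12, attained at 10 (13 also at distance 12).
15 – 12 – 2 – 9 – 11 – 6 – 14 – 8 – 5 – 7 – 3 – 1 – 10

12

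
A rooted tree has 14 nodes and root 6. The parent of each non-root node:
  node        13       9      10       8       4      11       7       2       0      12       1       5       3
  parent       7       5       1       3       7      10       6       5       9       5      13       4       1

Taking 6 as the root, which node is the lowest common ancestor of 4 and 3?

7

4's ancestor chain is 4, 7, 6 and 3's is 3, 1, 13, 7, 6; they first meet at 7.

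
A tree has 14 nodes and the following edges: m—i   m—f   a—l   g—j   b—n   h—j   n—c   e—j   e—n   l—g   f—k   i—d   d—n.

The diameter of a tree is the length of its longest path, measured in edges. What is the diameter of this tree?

10

A longest path is k - f - m - i - d - n - e - j - g - l - a, with 10 edges.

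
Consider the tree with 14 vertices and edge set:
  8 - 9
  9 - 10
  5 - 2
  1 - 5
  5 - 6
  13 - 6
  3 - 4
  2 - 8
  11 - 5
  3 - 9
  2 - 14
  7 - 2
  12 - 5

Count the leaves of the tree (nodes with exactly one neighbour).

The leaves are 1, 4, 7, 10, 11, 12, 13, 14.
That is 8 leaves.

8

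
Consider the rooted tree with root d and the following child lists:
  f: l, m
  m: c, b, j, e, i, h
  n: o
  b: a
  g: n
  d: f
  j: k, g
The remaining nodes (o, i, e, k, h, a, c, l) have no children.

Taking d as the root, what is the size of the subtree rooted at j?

5

Descendants of j (including itself): j, k, g, n, o. That's 5.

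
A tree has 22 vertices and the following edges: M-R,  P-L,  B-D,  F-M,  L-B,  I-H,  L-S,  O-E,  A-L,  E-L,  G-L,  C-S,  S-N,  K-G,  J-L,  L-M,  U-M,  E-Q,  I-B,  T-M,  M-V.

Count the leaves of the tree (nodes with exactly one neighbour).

15

The leaves are A, C, D, F, H, J, K, N, O, P, Q, R, T, U, V.
That is 15 leaves.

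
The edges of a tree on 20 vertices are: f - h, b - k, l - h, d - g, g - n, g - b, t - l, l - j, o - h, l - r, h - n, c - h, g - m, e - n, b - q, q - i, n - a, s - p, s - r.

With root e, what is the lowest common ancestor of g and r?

Ancestors of g (toward the root): g, n, e.
Ancestors of r: r, l, h, n, e.
The deepest node appearing in both lists is n.

n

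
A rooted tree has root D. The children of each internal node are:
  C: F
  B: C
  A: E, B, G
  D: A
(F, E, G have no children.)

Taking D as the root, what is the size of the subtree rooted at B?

The subtree rooted at B contains: B, C, F — 3 nodes.

3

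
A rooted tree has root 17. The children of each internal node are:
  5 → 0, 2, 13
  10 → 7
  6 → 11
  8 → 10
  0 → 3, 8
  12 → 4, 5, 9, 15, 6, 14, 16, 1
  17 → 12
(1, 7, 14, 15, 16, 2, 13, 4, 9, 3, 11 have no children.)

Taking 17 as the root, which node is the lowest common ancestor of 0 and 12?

12

Path 0→root: 0 5 12 17; path 12→root: 12 17.
First common node: 12.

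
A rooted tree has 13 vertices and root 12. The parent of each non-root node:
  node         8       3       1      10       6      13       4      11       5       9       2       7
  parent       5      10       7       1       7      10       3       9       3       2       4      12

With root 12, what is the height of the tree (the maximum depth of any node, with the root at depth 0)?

8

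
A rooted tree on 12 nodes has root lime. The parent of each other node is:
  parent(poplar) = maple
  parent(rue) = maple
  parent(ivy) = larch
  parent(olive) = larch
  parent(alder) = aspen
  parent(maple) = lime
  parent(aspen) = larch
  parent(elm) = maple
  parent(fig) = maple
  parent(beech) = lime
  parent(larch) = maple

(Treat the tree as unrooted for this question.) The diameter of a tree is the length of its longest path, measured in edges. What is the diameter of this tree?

BFS from alder reaches beech last, at distance 5; BFS from beech confirms no node is farther.
Path: alder – aspen – larch – maple – lime – beech.

5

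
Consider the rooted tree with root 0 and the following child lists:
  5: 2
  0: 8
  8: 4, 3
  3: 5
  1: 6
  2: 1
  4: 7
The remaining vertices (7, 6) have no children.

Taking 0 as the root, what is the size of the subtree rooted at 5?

4

Descendants of 5 (including itself): 5, 2, 1, 6. That's 4.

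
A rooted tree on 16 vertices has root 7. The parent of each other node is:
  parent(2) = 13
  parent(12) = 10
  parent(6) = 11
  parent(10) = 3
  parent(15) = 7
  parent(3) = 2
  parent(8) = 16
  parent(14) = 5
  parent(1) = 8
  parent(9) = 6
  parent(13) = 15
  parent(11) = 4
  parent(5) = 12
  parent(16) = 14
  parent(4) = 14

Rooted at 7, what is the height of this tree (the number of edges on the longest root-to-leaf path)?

A deepest node is 9, reached by 7 → 15 → 13 → 2 → 3 → 10 → 12 → 5 → 14 → 4 → 11 → 6 → 9.
That path has 12 edges, so the height is 12.

12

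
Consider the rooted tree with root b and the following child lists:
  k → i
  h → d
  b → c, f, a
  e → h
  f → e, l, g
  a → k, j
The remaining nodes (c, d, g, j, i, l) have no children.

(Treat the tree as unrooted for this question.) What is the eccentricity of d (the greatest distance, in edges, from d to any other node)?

7

A farthest node from d is i.
The path d – h – e – f – b – a – k – i has 7 edges.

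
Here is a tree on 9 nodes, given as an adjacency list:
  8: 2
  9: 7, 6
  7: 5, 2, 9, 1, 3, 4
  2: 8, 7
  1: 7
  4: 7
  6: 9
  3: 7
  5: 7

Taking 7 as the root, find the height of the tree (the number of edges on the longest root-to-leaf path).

8 sits deepest: 7-2-8 — 2 edges from the root.

2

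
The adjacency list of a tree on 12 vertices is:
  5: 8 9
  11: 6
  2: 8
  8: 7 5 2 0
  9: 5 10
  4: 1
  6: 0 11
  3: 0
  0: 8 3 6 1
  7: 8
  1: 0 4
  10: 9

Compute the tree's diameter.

6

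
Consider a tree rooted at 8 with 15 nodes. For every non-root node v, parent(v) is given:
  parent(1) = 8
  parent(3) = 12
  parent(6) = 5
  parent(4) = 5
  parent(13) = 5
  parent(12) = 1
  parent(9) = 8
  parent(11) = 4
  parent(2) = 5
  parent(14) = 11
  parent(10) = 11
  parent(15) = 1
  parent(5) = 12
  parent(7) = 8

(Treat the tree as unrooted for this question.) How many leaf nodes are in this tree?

9

Degree-1 nodes: 2, 3, 6, 7, 9, 10, 13, 14, 15 — 9 of them.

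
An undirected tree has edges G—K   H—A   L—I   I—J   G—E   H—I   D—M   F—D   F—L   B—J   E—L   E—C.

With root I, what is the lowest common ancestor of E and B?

I

Ancestors of E (toward the root): E, L, I.
Ancestors of B: B, J, I.
The deepest node appearing in both lists is I.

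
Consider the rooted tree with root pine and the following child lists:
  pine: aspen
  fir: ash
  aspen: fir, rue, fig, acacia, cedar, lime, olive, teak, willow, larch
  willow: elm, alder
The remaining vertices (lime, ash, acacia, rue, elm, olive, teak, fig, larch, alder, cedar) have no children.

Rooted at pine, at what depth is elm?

3

Climbing from elm to the root: elm – willow – aspen – pine. That's 3 steps.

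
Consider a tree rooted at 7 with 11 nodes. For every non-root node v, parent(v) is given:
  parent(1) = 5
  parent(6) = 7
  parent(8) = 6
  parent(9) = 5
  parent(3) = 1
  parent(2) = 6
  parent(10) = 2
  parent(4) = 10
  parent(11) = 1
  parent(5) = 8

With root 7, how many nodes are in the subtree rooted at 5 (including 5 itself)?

5

5's subtree: {5, 1, 9, 11, 3}, size 5.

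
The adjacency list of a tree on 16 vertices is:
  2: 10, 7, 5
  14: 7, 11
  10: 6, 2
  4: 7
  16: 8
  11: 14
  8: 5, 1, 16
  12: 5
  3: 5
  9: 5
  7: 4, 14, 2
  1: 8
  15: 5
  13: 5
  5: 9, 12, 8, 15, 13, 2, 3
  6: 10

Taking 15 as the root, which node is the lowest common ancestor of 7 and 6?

Path 7→root: 7 2 5 15; path 6→root: 6 10 2 5 15.
First common node: 2.

2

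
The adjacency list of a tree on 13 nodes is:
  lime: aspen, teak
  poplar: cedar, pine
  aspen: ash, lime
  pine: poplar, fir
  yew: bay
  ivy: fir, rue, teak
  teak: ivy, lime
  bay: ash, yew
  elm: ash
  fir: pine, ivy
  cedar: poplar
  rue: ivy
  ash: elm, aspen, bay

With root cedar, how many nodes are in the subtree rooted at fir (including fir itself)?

Descendants of fir (including itself): fir, ivy, rue, teak, lime, aspen, ash, elm, bay, yew. That's 10.

10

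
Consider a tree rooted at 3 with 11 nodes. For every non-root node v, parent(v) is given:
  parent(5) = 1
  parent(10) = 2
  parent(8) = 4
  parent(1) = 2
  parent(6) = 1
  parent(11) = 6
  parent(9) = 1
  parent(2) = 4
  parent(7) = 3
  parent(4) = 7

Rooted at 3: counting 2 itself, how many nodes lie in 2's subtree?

The subtree rooted at 2 contains: 2, 1, 10, 9, 5, 6, 11 — 7 nodes.

7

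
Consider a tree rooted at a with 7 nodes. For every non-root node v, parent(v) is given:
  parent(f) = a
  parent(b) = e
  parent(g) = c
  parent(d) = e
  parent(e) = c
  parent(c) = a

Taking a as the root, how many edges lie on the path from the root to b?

3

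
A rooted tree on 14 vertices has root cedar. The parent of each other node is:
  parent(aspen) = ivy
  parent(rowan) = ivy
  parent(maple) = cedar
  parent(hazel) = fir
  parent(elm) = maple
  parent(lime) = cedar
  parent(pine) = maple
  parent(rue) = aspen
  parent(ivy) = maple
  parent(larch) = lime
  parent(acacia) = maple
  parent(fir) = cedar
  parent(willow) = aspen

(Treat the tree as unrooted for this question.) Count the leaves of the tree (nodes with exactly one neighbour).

8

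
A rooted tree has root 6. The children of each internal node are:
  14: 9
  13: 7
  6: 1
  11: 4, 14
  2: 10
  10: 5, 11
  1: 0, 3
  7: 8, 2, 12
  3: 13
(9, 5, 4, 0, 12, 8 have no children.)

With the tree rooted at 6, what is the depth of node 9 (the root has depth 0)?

9

Climbing from 9 to the root: 9 → 14 → 11 → 10 → 2 → 7 → 13 → 3 → 1 → 6. That's 9 steps.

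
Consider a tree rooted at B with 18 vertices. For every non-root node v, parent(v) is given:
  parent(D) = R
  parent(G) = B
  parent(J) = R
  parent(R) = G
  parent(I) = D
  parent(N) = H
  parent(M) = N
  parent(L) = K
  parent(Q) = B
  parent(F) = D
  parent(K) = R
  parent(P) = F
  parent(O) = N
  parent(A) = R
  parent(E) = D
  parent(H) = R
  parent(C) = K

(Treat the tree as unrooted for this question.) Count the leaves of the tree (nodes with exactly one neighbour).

10

Exactly 10 nodes have a single neighbour: A, C, E, I, J, L, M, O, P, Q.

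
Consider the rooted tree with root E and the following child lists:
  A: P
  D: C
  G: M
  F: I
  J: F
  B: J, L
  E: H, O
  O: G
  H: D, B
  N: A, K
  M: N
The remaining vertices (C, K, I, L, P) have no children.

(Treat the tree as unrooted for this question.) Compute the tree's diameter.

11

A longest path is P-A-N-M-G-O-E-H-B-J-F-I, with 11 edges.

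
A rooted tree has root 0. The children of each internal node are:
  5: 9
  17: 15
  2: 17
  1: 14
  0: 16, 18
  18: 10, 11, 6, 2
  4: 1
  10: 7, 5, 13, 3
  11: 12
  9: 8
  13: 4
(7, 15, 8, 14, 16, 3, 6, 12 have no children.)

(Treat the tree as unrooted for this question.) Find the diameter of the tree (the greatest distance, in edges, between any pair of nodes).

BFS from 15 reaches 14 last, at distance 8; BFS from 14 confirms no node is farther.
Path: 15 - 17 - 2 - 18 - 10 - 13 - 4 - 1 - 14.

8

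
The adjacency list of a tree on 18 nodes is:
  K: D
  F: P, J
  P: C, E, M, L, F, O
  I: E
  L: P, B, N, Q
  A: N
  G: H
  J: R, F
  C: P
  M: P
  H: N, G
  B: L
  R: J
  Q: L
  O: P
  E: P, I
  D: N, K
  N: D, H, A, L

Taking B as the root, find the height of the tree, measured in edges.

A deepest node is R, reached by B → L → P → F → J → R.
That path has 5 edges, so the height is 5.

5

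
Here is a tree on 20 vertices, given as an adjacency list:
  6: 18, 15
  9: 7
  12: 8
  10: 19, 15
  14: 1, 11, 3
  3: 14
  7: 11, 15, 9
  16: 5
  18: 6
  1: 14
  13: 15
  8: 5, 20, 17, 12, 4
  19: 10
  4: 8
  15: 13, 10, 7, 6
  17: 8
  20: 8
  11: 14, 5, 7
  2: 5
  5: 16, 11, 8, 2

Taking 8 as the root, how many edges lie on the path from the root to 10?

Climbing from 10 to the root: 10 – 15 – 7 – 11 – 5 – 8. That's 5 steps.

5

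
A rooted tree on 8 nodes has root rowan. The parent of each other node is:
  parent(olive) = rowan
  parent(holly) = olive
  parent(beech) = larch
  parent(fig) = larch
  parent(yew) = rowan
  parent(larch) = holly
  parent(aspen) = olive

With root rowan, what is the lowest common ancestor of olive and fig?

olive's ancestor chain is olive, rowan and fig's is fig, larch, holly, olive, rowan; they first meet at olive.

olive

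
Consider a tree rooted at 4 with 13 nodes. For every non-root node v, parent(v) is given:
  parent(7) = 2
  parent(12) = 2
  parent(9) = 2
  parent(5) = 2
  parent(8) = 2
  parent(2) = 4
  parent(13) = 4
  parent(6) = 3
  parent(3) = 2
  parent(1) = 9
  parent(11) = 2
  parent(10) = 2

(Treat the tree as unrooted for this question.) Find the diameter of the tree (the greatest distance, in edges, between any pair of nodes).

BFS from 1 reaches 6 last, at distance 4; BFS from 6 confirms no node is farther.
Path: 1 – 9 – 2 – 3 – 6.

4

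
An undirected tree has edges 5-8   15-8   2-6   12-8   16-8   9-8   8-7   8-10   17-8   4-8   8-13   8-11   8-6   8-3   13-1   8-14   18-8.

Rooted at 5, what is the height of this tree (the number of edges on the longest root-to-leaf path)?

A deepest node is 1, reached by 5 → 8 → 13 → 1.
That path has 3 edges, so the height is 3.

3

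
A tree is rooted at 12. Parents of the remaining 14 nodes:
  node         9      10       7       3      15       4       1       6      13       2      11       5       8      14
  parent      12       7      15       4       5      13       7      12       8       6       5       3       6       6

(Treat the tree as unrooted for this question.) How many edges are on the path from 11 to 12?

Walking from 11: 11 - 5 - 3 - 4 - 13 - 8 - 6 - 12. Length 7.

7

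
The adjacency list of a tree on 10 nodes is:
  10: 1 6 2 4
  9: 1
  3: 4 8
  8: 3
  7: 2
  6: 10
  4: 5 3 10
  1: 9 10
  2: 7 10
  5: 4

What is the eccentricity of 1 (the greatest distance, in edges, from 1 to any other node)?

4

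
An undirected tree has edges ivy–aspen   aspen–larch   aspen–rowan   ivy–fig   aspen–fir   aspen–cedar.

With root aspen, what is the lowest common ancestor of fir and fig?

fir's ancestor chain is fir, aspen and fig's is fig, ivy, aspen; they first meet at aspen.

aspen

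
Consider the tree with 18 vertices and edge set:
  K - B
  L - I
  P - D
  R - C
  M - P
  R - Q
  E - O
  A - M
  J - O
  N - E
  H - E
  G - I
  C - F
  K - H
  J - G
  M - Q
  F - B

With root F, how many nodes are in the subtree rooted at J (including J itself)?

4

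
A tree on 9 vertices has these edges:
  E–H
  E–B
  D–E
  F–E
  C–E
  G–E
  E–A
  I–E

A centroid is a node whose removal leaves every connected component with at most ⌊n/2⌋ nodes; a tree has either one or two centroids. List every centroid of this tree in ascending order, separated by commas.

If E is removed the pieces have sizes 1, 1, 1, 1, 1, 1, 1, 1, all ≤ ⌊9/2⌋ = 4.
Every other node leaves some component of size > 4, so the centroid is unique.

E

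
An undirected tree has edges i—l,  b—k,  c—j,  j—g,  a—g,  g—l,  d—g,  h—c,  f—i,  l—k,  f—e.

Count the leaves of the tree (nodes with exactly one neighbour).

5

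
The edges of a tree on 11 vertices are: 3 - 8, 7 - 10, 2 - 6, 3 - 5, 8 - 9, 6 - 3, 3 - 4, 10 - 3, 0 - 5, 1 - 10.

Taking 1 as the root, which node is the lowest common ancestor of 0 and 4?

Ancestors of 0 (toward the root): 0, 5, 3, 10, 1.
Ancestors of 4: 4, 3, 10, 1.
The deepest node appearing in both lists is 3.

3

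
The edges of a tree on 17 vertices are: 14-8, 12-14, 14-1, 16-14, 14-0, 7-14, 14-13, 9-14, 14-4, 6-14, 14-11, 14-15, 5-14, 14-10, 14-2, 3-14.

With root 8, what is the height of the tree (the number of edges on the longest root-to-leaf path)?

2

The longest root-to-leaf path is 8–14–2 (2 edges).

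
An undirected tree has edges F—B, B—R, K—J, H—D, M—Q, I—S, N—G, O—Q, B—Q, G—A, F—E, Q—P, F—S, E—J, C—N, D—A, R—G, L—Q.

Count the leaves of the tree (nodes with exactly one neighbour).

8

Degree-1 nodes: C, H, I, K, L, M, O, P — 8 of them.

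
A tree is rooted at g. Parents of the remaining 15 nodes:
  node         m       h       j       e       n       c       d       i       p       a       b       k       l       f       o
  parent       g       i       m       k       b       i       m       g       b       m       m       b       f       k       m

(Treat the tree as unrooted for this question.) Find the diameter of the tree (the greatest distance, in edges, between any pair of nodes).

BFS from l reaches h last, at distance 7; BFS from h confirms no node is farther.
Path: l-f-k-b-m-g-i-h.

7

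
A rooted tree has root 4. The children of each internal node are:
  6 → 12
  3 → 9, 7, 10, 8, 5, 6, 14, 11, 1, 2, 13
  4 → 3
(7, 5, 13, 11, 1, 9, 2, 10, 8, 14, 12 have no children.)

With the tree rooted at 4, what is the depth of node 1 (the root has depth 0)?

2

Climbing from 1 to the root: 1 – 3 – 4. That's 2 steps.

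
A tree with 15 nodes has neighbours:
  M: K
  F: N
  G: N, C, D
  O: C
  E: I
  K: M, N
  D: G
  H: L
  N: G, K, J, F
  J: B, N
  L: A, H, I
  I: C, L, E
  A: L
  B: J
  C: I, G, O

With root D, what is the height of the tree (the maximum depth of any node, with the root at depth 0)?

A deepest node is H, reached by D-G-C-I-L-H.
That path has 5 edges, so the height is 5.

5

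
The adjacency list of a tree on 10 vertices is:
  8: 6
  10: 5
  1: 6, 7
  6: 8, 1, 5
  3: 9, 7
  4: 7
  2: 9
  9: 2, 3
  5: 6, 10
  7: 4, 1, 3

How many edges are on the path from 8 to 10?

3

8 - 6 - 5 - 10: 3 edges.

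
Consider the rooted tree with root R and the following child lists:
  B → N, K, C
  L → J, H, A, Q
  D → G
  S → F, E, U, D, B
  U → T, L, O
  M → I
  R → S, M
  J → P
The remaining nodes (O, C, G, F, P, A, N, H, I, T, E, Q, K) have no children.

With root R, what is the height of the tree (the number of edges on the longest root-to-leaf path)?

5

The longest root-to-leaf path is R → S → U → L → J → P (5 edges).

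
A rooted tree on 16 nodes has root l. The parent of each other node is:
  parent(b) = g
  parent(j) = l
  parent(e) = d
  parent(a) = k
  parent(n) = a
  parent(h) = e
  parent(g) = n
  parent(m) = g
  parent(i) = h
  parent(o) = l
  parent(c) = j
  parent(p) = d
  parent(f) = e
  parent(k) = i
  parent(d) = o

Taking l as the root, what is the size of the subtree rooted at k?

The subtree rooted at k contains: k, a, n, g, b, m — 6 nodes.

6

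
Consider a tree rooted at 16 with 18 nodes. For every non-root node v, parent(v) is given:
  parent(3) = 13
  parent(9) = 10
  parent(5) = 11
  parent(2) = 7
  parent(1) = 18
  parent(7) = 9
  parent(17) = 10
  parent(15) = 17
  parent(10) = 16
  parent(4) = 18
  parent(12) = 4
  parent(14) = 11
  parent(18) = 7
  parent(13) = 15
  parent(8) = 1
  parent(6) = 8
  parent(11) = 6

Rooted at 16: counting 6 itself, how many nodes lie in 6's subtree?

4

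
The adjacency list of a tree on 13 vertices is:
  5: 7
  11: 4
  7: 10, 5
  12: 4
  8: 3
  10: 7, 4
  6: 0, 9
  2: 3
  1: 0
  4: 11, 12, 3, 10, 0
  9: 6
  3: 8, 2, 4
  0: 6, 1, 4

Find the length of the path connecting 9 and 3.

4

Walking from 9: 9 - 6 - 0 - 4 - 3. Length 4.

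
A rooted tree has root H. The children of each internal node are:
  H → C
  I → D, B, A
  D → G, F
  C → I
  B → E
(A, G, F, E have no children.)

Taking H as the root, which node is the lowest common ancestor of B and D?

I

Ancestors of B (toward the root): B, I, C, H.
Ancestors of D: D, I, C, H.
The deepest node appearing in both lists is I.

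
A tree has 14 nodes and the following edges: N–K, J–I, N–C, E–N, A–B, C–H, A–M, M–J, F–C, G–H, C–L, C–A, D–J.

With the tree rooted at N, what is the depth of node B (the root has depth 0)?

3

Climbing from B to the root: B → A → C → N. That's 3 steps.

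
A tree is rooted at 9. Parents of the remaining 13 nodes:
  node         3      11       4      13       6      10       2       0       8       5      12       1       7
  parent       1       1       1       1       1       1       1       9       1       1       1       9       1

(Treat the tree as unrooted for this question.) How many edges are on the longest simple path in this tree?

BFS from 0 reaches 11 last, at distance 3; BFS from 11 confirms no node is farther.
Path: 0 - 9 - 1 - 11.

3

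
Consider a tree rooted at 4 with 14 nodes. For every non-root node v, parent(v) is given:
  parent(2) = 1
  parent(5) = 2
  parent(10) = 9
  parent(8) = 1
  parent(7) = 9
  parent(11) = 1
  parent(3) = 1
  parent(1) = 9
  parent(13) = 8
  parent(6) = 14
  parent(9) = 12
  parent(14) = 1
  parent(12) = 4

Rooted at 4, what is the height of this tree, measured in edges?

5

The longest root-to-leaf path is 4-12-9-1-8-13 (5 edges).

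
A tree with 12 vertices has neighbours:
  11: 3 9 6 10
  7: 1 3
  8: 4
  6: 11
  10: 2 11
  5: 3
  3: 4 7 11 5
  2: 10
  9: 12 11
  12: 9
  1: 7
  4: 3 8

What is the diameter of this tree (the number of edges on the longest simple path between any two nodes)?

A longest path is 8-4-3-11-9-12, with 5 edges.

5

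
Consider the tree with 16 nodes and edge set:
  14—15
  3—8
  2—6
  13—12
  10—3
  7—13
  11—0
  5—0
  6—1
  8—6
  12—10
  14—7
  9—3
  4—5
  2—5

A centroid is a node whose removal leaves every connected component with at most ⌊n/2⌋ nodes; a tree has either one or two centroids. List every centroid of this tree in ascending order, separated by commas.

3, 8

Delete 3: the remaining components have sizes 8, 6, 1. Max 8 ≤ 8, so 3 is a centroid.
8 is adjacent to 3 and is also a centroid (the largest component after removing it is likewise 8).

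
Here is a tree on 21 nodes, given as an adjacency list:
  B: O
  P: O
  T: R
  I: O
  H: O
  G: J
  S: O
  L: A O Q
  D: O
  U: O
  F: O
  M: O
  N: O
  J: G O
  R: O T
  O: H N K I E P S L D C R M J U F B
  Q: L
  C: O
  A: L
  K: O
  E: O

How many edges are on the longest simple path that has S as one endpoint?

3

Distances from S peak at 3, attained at G (T, Q, A also at distance 3).
S–O–J–G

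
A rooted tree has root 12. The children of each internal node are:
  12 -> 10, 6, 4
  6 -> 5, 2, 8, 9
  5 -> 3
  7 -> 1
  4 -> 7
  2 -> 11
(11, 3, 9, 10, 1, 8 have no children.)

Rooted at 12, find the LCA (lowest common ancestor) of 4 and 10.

12

Ancestors of 4 (toward the root): 4, 12.
Ancestors of 10: 10, 12.
The deepest node appearing in both lists is 12.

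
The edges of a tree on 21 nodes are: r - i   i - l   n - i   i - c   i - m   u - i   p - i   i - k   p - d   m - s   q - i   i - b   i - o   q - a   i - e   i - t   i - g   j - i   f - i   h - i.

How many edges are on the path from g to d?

The path is g–i–p–d, which has 3 edges.

3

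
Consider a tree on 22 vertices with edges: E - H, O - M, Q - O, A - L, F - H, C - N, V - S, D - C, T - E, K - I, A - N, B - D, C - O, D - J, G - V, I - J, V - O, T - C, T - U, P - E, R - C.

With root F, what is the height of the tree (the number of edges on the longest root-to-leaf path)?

8

K sits deepest: F-H-E-T-C-D-J-I-K — 8 edges from the root.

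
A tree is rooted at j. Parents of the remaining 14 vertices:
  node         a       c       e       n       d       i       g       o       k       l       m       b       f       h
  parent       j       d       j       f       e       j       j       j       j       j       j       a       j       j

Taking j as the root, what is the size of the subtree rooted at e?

3

The subtree rooted at e contains: e, d, c — 3 nodes.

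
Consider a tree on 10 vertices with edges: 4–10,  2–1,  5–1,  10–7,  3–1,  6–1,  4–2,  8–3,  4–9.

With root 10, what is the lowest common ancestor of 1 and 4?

4

Ancestors of 1 (toward the root): 1, 2, 4, 10.
Ancestors of 4: 4, 10.
The deepest node appearing in both lists is 4.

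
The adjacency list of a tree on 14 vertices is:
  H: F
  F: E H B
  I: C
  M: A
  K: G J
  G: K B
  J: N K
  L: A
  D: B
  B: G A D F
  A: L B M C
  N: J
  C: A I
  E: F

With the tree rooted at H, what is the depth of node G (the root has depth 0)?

3

Path from H to G: H – F – B – G, which has 3 edges.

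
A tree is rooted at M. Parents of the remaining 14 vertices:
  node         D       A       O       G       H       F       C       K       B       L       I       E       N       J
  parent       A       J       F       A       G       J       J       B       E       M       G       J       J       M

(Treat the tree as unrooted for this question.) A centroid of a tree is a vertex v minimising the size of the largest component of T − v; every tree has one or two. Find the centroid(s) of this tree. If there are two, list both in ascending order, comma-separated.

J

If J is removed the pieces have sizes 5, 3, 2, 2, 1, 1, all ≤ ⌊15/2⌋ = 7.
Every other node leaves some component of size > 7, so the centroid is unique.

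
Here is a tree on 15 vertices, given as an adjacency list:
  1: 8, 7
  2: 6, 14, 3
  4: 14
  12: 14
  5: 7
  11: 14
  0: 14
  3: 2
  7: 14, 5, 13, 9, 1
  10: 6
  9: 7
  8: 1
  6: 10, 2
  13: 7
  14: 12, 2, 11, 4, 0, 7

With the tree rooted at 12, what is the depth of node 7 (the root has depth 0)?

2

12–14–7 — 2 edges.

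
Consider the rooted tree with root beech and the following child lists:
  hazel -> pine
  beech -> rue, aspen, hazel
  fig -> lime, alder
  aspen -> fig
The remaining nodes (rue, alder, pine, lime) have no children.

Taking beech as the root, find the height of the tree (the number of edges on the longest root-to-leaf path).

3

A deepest node is alder, reached by beech → aspen → fig → alder.
That path has 3 edges, so the height is 3.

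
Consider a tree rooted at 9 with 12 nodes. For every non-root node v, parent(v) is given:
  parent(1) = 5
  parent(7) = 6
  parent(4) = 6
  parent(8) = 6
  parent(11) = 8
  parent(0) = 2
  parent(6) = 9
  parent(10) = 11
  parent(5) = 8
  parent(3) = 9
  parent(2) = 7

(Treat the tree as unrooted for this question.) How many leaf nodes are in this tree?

5

Exactly 5 nodes have a single neighbour: 0, 1, 3, 4, 10.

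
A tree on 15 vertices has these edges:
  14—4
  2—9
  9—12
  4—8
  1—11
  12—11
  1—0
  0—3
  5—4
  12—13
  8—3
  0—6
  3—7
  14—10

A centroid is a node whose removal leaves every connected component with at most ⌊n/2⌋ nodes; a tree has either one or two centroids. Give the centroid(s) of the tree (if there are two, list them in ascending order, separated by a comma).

Removing 0 splits the tree into components of sizes 7, 6, 1; the largest is 7 ≤ ⌊15/2⌋ = 7.
No neighbour of 0 does as well, so 0 is the unique centroid.

0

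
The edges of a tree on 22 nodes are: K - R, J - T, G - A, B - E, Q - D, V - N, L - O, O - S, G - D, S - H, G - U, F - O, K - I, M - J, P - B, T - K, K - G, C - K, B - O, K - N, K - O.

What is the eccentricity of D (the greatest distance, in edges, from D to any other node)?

The node farthest from D is H (E, M, P also at distance 5), via D-G-K-O-S-H — 5 edges.

5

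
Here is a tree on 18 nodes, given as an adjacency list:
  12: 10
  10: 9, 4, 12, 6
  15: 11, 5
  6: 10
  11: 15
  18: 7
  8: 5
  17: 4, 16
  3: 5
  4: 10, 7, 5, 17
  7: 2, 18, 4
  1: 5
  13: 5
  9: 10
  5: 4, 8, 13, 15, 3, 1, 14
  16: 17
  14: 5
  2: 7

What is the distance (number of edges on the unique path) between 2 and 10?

3

2–7–4–10: 3 edges.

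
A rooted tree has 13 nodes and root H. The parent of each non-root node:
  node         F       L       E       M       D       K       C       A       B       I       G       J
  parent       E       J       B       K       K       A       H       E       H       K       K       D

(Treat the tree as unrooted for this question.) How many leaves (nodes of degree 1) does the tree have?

6

Degree-1 nodes: C, F, G, I, L, M — 6 of them.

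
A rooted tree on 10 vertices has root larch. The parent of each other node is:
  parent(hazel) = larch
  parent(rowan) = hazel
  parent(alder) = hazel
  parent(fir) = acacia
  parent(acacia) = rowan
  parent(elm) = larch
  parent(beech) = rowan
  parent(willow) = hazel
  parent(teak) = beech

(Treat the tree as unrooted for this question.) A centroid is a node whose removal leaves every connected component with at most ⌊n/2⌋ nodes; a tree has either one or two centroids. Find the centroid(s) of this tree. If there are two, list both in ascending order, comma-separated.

hazel, rowan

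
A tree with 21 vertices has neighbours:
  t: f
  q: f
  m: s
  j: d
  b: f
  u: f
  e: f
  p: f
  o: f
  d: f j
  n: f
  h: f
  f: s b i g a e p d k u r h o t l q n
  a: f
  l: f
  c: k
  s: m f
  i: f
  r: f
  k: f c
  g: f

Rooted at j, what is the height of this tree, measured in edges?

4

A deepest node is c, reached by j-d-f-k-c.
That path has 4 edges, so the height is 4.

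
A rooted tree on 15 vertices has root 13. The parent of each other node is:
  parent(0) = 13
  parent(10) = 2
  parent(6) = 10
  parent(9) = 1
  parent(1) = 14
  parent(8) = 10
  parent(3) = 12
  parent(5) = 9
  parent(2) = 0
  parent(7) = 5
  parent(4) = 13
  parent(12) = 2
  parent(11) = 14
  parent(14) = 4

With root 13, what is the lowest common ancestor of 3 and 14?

Path 3→root: 3 12 2 0 13; path 14→root: 14 4 13.
First common node: 13.

13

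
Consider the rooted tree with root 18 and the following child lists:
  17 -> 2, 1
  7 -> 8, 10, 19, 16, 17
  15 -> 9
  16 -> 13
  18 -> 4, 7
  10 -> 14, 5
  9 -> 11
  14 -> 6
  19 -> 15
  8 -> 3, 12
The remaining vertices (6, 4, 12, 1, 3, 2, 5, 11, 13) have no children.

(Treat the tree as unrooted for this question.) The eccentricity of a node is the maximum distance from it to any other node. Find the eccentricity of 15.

A farthest node from 15 is 6.
The path 15 – 19 – 7 – 10 – 14 – 6 has 5 edges.

5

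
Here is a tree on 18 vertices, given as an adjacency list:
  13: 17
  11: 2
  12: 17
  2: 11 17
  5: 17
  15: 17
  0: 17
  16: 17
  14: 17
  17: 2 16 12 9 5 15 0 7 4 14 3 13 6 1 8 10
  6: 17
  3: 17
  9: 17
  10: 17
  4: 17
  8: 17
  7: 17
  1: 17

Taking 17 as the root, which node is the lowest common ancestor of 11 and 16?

17

11's ancestor chain is 11, 2, 17 and 16's is 16, 17; they first meet at 17.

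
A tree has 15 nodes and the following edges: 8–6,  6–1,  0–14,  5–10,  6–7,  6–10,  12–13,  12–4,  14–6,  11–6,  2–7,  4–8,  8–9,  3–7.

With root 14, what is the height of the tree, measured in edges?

A deepest node is 13, reached by 14–6–8–4–12–13.
That path has 5 edges, so the height is 5.

5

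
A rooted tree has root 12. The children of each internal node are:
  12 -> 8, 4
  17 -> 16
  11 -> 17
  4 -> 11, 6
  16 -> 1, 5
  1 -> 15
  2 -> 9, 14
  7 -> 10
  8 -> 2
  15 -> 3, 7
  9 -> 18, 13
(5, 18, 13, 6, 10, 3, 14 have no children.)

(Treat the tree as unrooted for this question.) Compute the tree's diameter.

Starting from 10, a farthest node is 18 at distance 12.
One longest path: 10–7–15–1–16–17–11–4–12–8–2–9–18.
So the diameter is 12.

12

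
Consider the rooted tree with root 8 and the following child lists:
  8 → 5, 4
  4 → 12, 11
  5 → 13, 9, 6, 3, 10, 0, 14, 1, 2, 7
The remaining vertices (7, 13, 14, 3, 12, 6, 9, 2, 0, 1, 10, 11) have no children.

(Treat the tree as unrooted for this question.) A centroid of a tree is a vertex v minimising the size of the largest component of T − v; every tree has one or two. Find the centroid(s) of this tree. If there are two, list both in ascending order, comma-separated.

Removing 5 splits the tree into components of sizes 4, 1, 1, 1, 1, 1, 1, 1, 1, 1, 1; the largest is 4 ≤ ⌊15/2⌋ = 7.
No neighbour of 5 does as well, so 5 is the unique centroid.

5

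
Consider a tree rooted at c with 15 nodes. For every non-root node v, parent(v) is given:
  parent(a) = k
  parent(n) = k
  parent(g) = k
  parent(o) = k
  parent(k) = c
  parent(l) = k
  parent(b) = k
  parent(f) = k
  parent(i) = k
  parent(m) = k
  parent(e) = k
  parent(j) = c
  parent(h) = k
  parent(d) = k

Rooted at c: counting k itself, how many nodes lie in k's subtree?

The subtree rooted at k contains: k, a, o, g, m, e, i, b, n, d, h, l, f — 13 nodes.

13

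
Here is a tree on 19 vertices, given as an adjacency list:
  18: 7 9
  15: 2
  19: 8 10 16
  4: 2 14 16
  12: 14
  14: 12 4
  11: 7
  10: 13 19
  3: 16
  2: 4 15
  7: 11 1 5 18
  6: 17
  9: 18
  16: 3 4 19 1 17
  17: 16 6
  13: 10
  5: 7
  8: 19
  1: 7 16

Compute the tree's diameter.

7

A longest path is 13–10–19–16–1–7–18–9, with 7 edges.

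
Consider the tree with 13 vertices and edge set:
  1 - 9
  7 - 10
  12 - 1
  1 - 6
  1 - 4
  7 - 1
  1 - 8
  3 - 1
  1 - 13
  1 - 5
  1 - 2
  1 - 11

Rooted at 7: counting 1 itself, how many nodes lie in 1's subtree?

1's subtree: {1, 2, 4, 12, 9, 3, 5, 13, 8, 11, 6}, size 11.

11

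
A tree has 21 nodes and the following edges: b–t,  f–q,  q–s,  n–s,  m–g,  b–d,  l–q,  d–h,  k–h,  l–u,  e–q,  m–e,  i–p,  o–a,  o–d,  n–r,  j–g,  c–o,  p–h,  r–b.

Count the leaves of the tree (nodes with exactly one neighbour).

8

Exactly 8 nodes have a single neighbour: a, c, f, i, j, k, t, u.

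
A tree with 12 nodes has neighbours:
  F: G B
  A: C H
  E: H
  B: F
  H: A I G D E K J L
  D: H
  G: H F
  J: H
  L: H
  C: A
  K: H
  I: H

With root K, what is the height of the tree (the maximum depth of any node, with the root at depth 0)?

A deepest node is B, reached by K – H – G – F – B.
That path has 4 edges, so the height is 4.

4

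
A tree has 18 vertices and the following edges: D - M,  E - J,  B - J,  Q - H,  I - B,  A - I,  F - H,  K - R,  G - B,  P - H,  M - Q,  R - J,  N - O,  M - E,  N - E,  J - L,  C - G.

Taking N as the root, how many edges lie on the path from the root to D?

3

Path from N to D: N–E–M–D, which has 3 edges.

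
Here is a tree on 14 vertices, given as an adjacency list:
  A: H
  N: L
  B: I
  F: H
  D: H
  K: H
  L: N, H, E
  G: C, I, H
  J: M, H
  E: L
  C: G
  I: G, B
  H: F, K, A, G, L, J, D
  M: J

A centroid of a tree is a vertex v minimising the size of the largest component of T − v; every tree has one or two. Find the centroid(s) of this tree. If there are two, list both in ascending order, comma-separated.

Delete H: the remaining components have sizes 4, 3, 2, 1, 1, 1, 1. Max 4 ≤ 7, so H is a centroid.
No neighbour of H does as well, so H is the unique centroid.

H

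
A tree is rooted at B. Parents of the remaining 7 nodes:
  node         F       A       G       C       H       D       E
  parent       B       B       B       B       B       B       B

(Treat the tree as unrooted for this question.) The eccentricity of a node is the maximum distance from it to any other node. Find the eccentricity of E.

2

Distances from E peak at 2, attained at G (D, A, H, F, C also at distance 2).
E – B – G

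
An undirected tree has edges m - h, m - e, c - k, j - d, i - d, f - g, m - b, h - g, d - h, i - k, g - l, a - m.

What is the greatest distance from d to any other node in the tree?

Distances from d peak at 3, attained at b (a, f, c, l, e also at distance 3).
d-h-m-b

3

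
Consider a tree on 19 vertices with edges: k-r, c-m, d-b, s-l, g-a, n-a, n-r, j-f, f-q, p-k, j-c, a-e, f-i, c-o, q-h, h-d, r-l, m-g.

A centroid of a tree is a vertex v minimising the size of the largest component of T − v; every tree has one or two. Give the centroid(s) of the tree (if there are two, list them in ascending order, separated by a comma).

m

Delete m: the remaining components have sizes 9, 9. Max 9 ≤ 9, so m is a centroid.
Every other node leaves some component of size > 9, so the centroid is unique.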